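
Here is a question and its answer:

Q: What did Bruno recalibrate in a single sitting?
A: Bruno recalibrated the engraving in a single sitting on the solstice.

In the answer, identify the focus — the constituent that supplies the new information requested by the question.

the engraving

The wh-word "what" asks about the direct object.
In the answer, "Bruno" and "in a single sitting" are given — repeated from the question.
"on the solstice" is also new, but it specifies the time, which is not what the question asks about — so it is not the focus.
The constituent filling the direct object gap is "the engraving"; that is the focus.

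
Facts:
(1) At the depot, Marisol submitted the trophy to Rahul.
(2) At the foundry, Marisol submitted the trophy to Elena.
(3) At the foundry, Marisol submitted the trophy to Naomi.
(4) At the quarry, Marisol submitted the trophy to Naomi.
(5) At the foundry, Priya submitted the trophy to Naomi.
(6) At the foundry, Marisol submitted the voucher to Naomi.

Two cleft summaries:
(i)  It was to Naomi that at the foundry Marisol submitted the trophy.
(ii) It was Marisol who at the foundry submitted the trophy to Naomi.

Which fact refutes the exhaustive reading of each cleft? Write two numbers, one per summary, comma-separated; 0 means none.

Summary (i) focuses "Naomi" (the recipient); background Marisol as agent and the trophy as thing and at the foundry as setting. Fact (2) matches that background with recipient = Elena — refutes (i).
Summary (ii) focuses "Marisol" (the agent); background the trophy as thing and Naomi as recipient and at the foundry as setting. Fact (5) matches that background with agent = Priya — refutes (ii).

2, 5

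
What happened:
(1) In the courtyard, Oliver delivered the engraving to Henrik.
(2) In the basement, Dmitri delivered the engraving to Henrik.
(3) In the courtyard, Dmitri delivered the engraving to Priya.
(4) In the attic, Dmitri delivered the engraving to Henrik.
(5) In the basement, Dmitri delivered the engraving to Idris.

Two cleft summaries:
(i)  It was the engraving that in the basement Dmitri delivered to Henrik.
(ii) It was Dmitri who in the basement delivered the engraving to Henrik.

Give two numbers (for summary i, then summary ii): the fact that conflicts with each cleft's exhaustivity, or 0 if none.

(i): focus "the engraving". No fact shares same agent, recipient, setting (Dmitri / Henrik / in the basement) with a different thing. 0.
(ii): focus "Dmitri". No fact shares same thing, recipient, setting (the engraving / Henrik / in the basement) with a different agent. 0.

0, 0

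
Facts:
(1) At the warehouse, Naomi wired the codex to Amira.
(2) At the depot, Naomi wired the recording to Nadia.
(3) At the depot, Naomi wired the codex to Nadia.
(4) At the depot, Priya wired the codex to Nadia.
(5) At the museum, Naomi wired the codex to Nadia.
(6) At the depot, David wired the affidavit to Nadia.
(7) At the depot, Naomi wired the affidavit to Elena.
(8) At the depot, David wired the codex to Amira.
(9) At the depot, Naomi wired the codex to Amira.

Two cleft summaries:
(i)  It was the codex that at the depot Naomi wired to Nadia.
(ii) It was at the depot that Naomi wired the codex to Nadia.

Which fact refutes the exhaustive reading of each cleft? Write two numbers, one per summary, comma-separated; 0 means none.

Summary (i) focuses "the codex" (the thing); background same agent, recipient, setting (Naomi / Nadia / at the depot). Fact (2) matches that background with thing = the recording — refutes (i).
Summary (ii) focuses "at the depot" (the setting); background same agent, thing, recipient (Naomi / the codex / Nadia). Fact (5) matches that background with setting = at the museum — refutes (ii).

2, 5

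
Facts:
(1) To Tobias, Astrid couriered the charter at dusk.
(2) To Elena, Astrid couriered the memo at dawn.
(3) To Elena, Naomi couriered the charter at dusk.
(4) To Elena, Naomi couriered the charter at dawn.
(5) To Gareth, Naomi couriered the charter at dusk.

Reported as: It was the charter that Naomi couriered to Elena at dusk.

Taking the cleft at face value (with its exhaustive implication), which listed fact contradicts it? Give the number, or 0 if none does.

0

Focus of the cleft: "the charter" (the thing). Presupposed background: agent = Naomi, recipient = Elena, setting = at dusk.
The exhaustive reading says no other thing fits that background.
Every other fact differs from the presupposition on some backgrounded slot, so none challenges the exhaustivity.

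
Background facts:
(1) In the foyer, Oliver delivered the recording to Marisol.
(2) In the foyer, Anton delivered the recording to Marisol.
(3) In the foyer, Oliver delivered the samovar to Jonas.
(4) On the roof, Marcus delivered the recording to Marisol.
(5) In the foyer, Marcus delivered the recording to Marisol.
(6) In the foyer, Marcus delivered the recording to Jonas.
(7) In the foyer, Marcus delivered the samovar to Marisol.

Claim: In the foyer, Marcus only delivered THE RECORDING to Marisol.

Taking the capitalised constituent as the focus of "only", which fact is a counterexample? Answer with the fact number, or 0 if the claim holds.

7

Focus (in capitals) is "the recording" — the thing. "Only" excludes alternative things while holding fixed agent = Marcus, recipient = Marisol, setting = in the foyer.
Fact (7) shares the background but differs in thing (the samovar) — a counterexample.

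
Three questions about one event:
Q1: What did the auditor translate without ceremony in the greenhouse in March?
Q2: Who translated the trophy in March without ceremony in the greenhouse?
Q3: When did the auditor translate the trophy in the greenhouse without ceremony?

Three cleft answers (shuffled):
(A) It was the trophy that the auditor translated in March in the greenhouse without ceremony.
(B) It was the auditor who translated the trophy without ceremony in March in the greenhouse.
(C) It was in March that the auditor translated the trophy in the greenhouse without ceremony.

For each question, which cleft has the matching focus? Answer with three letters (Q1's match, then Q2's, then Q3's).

ABC

Q1 asks about the direct object; cleft (A) focuses "the trophy", which is the direct object — so Q1 → A.
Q2 asks about the subject (agent); cleft (B) focuses "the auditor", which is the subject (agent) — so Q2 → B.
Q3 asks about the time; cleft (C) focuses "in March", which is the time — so Q3 → C.
Mapping: Q1→A, Q2→B, Q3→C.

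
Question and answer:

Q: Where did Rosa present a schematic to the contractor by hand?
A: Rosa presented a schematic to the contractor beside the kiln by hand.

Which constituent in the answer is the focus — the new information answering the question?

beside the kiln

The wh-word "where" asks about the location.
In the answer, "Rosa", "a schematic", "to the contractor" and "by hand" are given — repeated from the question.
The constituent filling the location gap is "beside the kiln"; that is the focus and would carry nuclear stress.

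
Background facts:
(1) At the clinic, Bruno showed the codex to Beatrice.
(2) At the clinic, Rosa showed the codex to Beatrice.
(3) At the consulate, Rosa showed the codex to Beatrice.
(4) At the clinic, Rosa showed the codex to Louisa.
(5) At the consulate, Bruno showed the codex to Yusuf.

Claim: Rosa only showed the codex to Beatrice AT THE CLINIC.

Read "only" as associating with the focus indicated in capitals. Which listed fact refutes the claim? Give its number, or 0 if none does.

The capitals mark "at the clinic" as focus. So "only" rules out other settings, with the rest (agent = Rosa, thing = the codex, recipient = Beatrice) as background.
Fact (3) shares the background but differs in setting (at the consulate) — a counterexample.

3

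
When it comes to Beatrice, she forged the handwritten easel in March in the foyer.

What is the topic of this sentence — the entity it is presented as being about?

Beatrice

The construction explicitly marks "Beatrice" as what the sentence is about — the topic.
The remainder of the clause is the comment (what is said about the topic).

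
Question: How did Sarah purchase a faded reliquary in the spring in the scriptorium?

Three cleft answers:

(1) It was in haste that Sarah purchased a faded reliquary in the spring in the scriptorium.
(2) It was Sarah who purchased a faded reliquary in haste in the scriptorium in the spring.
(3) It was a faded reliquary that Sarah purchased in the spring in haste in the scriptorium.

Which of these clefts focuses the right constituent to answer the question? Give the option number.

The question word "how" targets the manner.
Option (1) clefts "in haste" — that matches what the question asks about.
Option (2) clefts "Sarah" — the subject (agent), not what was asked.
Option (3) clefts "a faded reliquary" — the direct object, not what was asked.
So the congruent reply is (1).

1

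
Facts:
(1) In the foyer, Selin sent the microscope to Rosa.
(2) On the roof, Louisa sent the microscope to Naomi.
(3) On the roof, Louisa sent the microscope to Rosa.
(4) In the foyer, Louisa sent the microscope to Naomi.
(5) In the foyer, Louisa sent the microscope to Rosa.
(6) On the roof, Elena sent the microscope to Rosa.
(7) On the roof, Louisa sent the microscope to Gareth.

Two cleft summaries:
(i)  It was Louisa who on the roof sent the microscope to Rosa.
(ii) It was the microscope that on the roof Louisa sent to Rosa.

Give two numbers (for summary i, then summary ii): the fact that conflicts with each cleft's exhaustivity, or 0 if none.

6, 0

Summary (i) focuses "Louisa" (the agent); background same thing, recipient, setting (the microscope / Rosa / on the roof). Fact (6) matches that background with agent = Elena — refutes (i).
Summary (ii) focuses "the microscope" (the thing); background same agent, recipient, setting (Louisa / Rosa / on the roof). No fact matches that background with a different thing, so 0.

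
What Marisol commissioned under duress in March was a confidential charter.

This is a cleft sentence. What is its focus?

a confidential charter

In a pseudo-cleft "What ... was X", the post-copular constituent X is the focus.
Here the focus is "a confidential charter". The backgrounded (presupposed) material includes "Marisol", "under duress" and "in March".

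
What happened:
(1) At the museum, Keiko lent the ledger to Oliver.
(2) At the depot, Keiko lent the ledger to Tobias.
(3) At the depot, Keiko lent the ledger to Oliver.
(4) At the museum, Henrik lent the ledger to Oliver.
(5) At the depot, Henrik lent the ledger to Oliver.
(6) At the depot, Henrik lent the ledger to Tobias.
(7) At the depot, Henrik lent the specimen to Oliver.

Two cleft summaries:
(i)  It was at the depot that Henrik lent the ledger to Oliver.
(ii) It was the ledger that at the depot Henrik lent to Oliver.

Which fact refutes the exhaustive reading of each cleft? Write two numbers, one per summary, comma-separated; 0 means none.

(i): focus "at the depot". Looking for agent = Henrik, thing = the ledger, recipient = Oliver with some other setting — fact (4) has at the museum there. Refuted.
(ii): focus "the ledger". Looking for agent = Henrik, recipient = Oliver, setting = at the depot with some other thing — fact (7) has the specimen there. Refuted.

4, 7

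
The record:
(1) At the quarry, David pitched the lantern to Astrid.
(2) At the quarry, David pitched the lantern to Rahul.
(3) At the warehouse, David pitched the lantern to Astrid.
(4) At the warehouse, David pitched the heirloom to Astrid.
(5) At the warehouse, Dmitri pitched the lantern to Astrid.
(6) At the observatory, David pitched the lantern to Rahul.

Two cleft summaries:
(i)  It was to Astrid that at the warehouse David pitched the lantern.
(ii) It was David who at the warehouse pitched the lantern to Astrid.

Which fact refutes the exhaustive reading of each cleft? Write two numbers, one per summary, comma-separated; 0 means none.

(i): focus "Astrid". No fact shares agent = David, thing = the lantern, setting = at the warehouse with a different recipient. 0.
(ii): focus "David". Looking for thing = the lantern, recipient = Astrid, setting = at the warehouse with some other agent — fact (5) has Dmitri there. Refuted.

0, 5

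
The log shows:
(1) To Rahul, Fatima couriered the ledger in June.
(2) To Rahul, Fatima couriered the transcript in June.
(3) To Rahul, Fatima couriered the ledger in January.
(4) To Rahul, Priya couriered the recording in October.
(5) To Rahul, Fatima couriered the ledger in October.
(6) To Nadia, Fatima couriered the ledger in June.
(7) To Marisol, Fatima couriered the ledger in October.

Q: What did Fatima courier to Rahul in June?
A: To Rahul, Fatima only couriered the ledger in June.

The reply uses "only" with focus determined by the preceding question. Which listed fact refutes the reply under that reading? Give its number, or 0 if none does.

2

Answering "What did ...?" puts focus on the thing — here, "the ledger".
So "only" ranges over things; the rest (agent = Fatima, recipient = Rahul, setting = in June) is presupposed.
Fact (2) keeps agent = Fatima, recipient = Rahul, setting = in June but has thing = the transcript; that refutes the reply.
(Fact (3) would refute a reading with focus on the setting — but that is not what the question asks.)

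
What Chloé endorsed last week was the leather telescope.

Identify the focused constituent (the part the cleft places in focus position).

In a pseudo-cleft "What ... was X", the post-copular constituent X is the focus.
Here the focus is "the leather telescope". The backgrounded (presupposed) material includes "Chloé" and "last week".

the leather telescope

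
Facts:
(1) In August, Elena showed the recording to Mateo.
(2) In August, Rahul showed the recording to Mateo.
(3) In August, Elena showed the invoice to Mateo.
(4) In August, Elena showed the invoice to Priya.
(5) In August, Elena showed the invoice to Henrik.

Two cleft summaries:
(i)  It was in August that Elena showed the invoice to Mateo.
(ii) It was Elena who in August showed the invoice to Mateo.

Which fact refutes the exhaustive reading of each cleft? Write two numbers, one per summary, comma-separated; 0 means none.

(i): focus "in August". No fact shares Elena as agent and the invoice as thing and Mateo as recipient with a different setting. 0.
(ii): focus "Elena". No fact shares the invoice as thing and Mateo as recipient and in August as setting with a different agent. 0.

0, 0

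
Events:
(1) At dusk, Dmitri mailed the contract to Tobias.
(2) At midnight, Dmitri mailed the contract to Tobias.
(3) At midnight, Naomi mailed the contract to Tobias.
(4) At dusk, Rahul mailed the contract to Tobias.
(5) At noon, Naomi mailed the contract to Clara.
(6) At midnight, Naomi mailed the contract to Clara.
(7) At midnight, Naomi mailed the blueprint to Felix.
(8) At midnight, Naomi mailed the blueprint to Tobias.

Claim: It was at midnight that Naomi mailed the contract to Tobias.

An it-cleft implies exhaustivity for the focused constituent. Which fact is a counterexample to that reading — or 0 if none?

0

The cleft puts "at midnight" in focus and presupposes the open proposition with agent = Naomi, thing = the contract, recipient = Tobias.
Exhaustivity: at midnight is the only setting satisfying that background.
Every other fact differs from the presupposition on some backgrounded slot, so none challenges the exhaustivity.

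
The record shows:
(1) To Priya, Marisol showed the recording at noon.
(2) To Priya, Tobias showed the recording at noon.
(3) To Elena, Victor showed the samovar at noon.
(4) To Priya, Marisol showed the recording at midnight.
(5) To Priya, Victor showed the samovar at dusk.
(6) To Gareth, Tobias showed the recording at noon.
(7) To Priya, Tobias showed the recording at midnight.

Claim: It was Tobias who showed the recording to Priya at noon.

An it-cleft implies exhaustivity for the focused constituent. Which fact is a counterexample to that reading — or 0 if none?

The cleft puts "Tobias" in focus and presupposes the open proposition with same thing, recipient, setting (the recording / Priya / at noon).
Exhaustivity: Tobias is the only agent satisfying that background.
But fact (1) also has same thing, recipient, setting (the recording / Priya / at noon), with agent = Marisol — so the exhaustive reading fails.

1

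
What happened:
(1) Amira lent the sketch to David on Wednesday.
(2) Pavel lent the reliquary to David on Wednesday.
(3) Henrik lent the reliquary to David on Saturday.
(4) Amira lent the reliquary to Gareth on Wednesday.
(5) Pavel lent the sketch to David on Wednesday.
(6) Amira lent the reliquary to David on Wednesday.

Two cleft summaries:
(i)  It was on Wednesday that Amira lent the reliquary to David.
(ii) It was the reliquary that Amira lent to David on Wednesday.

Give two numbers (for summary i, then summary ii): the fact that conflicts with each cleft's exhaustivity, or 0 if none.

0, 1

Summary (i) focuses "on Wednesday" (the setting); background same agent, thing, recipient (Amira / the reliquary / David). No fact matches that background with a different setting, so 0.
Summary (ii) focuses "the reliquary" (the thing); background same agent, recipient, setting (Amira / David / on Wednesday). Fact (1) matches that background with thing = the sketch — refutes (ii).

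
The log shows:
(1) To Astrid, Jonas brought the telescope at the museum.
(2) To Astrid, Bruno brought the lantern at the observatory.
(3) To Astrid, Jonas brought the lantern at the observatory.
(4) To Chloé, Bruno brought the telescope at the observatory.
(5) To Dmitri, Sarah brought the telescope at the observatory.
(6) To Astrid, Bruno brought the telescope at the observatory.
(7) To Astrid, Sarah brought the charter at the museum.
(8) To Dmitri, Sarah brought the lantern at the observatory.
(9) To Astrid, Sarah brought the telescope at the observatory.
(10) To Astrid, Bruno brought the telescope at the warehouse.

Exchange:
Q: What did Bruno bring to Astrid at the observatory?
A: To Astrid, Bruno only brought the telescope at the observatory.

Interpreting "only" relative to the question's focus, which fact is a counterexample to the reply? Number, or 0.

The question "What did ...?" targets the thing, so in the reply the focus falls on "the telescope".
So "only" ranges over things; the rest (agent = Bruno, recipient = Astrid, setting = at the observatory) is presupposed.
Fact (2) shares the background with a different thing (the lantern) — counterexample.
(Fact (10) would refute a reading with focus on the setting — but that is not what the question asks.)

2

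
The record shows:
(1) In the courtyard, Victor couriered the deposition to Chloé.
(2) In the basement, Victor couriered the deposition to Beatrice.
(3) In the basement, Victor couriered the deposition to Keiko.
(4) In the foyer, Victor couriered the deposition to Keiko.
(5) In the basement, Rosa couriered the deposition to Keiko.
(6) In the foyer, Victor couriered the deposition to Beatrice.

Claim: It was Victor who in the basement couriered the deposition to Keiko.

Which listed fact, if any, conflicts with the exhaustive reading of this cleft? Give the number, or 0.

5

Focus of the cleft: "Victor" (the agent). Presupposed background: thing = the deposition, recipient = Keiko, setting = in the basement.
Exhaustivity: Victor is the only agent satisfying that background.
But fact (5) also has thing = the deposition, recipient = Keiko, setting = in the basement, with agent = Rosa — so the exhaustive reading fails.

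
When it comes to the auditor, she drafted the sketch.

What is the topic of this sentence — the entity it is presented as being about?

the auditor

The construction explicitly marks "the auditor" as what the sentence is about — the topic.
The remainder of the clause is the comment (what is said about the topic).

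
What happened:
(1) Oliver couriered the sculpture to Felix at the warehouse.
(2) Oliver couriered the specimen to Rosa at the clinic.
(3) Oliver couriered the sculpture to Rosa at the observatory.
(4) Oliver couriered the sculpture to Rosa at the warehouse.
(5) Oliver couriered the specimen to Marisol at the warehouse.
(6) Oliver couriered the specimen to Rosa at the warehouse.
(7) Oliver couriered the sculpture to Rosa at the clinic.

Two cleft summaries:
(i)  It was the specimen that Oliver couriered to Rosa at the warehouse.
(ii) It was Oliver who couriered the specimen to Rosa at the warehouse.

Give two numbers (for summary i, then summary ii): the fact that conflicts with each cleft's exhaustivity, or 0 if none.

4, 0

Summary (i) focuses "the specimen" (the thing); background same agent, recipient, setting (Oliver / Rosa / at the warehouse). Fact (4) matches that background with thing = the sculpture — refutes (i).
Summary (ii) focuses "Oliver" (the agent); background same thing, recipient, setting (the specimen / Rosa / at the warehouse). No fact matches that background with a different agent, so 0.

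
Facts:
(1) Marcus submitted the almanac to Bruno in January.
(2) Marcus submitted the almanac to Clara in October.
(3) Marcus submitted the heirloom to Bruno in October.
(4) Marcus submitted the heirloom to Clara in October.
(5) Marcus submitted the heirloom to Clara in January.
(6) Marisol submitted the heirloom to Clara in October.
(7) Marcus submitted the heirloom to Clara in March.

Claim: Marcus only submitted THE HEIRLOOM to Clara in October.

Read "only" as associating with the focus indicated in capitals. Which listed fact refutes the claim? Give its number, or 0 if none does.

The capitals mark "the heirloom" as focus. So "only" rules out other things, with the rest (Marcus as agent and Clara as recipient and in October as setting) as background.
Fact (2) matches on Marcus as agent and Clara as recipient and in October as setting, but has thing = the almanac instead. That refutes the claim.

2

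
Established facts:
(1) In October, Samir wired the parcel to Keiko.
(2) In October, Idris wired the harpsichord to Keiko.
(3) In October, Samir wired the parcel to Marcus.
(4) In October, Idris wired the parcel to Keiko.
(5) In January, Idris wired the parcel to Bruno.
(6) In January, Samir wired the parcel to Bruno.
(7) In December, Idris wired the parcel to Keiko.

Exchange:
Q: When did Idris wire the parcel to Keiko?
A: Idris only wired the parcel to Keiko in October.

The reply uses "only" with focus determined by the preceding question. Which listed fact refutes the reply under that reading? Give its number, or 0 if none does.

The question "When did ...?" targets the setting, so in the reply the focus falls on "in October".
So "only" ranges over settings; the rest (Idris as agent and the parcel as thing and Keiko as recipient) is presupposed.
Fact (7) shares the background with a different setting (in December) — counterexample.
(Fact (2) would refute a reading with focus on the thing — but that is not what the question asks.)

7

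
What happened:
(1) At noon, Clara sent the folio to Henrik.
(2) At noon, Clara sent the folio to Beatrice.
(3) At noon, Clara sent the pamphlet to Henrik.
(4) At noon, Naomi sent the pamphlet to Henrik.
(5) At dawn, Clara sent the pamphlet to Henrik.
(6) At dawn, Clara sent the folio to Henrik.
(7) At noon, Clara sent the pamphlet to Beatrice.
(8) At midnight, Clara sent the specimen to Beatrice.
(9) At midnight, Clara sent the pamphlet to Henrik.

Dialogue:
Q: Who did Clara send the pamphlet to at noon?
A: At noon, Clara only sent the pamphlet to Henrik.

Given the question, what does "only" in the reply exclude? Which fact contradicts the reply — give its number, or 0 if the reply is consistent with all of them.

Answering "Who did ... to ...?" puts focus on the recipient — here, "Henrik".
"Only" then excludes alternative recipients while the background — same agent, thing, setting (Clara / the pamphlet / at noon) — is held fixed.
Fact (7) shares the background with a different recipient (Beatrice) — counterexample.
(Fact (1) would refute a reading with focus on the thing — but that is not what the question asks.)

7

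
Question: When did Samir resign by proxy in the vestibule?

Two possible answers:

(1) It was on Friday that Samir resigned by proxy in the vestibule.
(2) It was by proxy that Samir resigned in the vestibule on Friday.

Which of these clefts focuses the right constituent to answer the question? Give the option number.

The question word "when" targets the time.
Option (1) clefts "on Friday" — that matches what the question asks about.
Option (2) clefts "by proxy" — the manner, not what was asked.
So the congruent reply is (1).

1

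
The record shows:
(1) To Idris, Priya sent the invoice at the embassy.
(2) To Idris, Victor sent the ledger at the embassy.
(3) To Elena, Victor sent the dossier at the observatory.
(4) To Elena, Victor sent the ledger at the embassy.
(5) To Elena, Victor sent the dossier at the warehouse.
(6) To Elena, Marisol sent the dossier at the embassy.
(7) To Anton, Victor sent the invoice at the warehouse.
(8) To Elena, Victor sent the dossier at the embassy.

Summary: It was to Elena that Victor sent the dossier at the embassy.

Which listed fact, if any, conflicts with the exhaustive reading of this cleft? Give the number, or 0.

0

Focus of the cleft: "Elena" (the recipient). Presupposed background: agent = Victor, thing = the dossier, setting = at the embassy.
Exhaustivity: Elena is the only recipient satisfying that background.
Every other fact differs from the presupposition on some backgrounded slot, so none challenges the exhaustivity.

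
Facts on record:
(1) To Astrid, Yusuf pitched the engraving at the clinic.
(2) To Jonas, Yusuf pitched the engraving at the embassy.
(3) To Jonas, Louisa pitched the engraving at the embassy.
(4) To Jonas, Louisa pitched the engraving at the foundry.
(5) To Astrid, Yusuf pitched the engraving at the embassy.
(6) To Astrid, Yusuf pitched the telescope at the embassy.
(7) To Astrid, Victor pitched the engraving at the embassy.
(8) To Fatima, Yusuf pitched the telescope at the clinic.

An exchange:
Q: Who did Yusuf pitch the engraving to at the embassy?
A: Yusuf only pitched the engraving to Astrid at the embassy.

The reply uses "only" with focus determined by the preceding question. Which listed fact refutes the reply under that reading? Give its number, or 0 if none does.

Answering "Who did ... to ...?" puts focus on the recipient — here, "Astrid".
"Only" then excludes alternative recipients while the background — same agent, thing, setting (Yusuf / the engraving / at the embassy) — is held fixed.
Fact (2) keeps same agent, thing, setting (Yusuf / the engraving / at the embassy) but has recipient = Jonas; that refutes the reply.
(Fact (6) would refute a reading with focus on the thing — but that is not what the question asks.)

2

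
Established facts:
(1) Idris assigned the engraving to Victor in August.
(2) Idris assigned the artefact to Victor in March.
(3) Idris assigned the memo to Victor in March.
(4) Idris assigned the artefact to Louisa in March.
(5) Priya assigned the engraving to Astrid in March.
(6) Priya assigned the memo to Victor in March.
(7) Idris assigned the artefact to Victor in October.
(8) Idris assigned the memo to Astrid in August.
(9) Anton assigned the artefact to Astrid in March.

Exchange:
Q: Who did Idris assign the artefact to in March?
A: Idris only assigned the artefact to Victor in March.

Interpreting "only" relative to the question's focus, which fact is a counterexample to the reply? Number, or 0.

4

The question "Who did ... to ...?" targets the recipient, so in the reply the focus falls on "Victor".
So "only" ranges over recipients; the rest (agent = Idris, thing = the artefact, setting = in March) is presupposed.
Fact (4) keeps agent = Idris, thing = the artefact, setting = in March but has recipient = Louisa; that refutes the reply.
(Fact (3) would refute a reading with focus on the thing — but that is not what the question asks.)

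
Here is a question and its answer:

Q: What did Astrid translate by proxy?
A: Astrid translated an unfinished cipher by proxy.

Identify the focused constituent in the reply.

The wh-word "what" asks about the direct object.
In the answer, "Astrid" and "by proxy" are given — repeated from the question.
The constituent filling the direct object gap is "an unfinished cipher"; that is the focus and would carry nuclear stress.

an unfinished cipher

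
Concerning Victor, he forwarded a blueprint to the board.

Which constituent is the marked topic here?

Victor

The construction explicitly marks "Victor" as what the sentence is about — the topic.
The remainder of the clause is the comment (what is said about the topic).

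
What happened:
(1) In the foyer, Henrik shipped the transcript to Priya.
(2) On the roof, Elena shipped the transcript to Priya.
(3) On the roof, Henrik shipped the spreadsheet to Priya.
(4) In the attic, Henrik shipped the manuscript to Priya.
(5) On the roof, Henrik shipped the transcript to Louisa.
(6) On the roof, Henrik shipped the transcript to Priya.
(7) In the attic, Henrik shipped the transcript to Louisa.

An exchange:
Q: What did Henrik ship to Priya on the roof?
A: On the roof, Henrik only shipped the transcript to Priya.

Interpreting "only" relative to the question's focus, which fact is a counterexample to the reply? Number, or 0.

3

The question "What did ...?" targets the thing, so in the reply the focus falls on "the transcript".
"Only" then excludes alternative things while the background — Henrik as agent and Priya as recipient and on the roof as setting — is held fixed.
Fact (3) keeps Henrik as agent and Priya as recipient and on the roof as setting but has thing = the spreadsheet; that refutes the reply.
(Fact (1) would refute a reading with focus on the setting — but that is not what the question asks.)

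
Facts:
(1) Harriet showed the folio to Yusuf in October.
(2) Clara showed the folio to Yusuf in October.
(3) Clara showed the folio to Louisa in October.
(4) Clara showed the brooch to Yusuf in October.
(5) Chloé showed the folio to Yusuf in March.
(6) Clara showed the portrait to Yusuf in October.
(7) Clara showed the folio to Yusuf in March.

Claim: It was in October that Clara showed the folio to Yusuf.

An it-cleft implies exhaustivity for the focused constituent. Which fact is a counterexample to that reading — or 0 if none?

Focus of the cleft: "in October" (the setting). Presupposed background: Clara as agent and the folio as thing and Yusuf as recipient.
The exhaustive reading says no other setting fits that background.
Fact (7) shares the background but with setting = in March; exhaustivity is violated.

7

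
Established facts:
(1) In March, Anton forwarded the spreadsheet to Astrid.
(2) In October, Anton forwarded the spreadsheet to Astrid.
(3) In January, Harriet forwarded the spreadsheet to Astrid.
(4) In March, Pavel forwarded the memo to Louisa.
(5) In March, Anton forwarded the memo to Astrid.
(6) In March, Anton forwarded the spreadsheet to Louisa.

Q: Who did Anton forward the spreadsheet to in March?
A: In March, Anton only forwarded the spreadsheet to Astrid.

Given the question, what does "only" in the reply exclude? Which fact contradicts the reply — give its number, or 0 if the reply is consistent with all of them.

The question "Who did ... to ...?" targets the recipient, so in the reply the focus falls on "Astrid".
So "only" ranges over recipients; the rest (same agent, thing, setting (Anton / the spreadsheet / in March)) is presupposed.
Fact (6) shares the background with a different recipient (Louisa) — counterexample.
(Fact (2) would refute a reading with focus on the setting — but that is not what the question asks.)

6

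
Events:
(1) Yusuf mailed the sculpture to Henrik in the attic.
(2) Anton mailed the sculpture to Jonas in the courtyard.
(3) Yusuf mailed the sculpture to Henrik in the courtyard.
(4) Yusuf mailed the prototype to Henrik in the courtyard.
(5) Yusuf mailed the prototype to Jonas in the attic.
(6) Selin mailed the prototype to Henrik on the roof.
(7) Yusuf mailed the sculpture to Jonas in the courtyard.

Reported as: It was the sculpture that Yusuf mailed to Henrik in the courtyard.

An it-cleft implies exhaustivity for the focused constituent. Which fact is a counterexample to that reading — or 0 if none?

4

The cleft puts "the sculpture" in focus and presupposes the open proposition with agent = Yusuf, recipient = Henrik, setting = in the courtyard.
The exhaustive reading says no other thing fits that background.
But fact (4) also has agent = Yusuf, recipient = Henrik, setting = in the courtyard, with thing = the prototype — so the exhaustive reading fails.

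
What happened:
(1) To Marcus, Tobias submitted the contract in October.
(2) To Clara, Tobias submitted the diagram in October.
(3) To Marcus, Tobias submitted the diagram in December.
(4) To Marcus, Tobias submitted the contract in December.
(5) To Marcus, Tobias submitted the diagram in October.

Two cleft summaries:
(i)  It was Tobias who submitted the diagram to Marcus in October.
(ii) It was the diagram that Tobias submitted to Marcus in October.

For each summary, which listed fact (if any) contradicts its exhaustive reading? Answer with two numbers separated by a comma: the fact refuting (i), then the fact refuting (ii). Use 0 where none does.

(i): focus "Tobias". No fact shares thing = the diagram, recipient = Marcus, setting = in October with a different agent. 0.
(ii): focus "the diagram". Looking for agent = Tobias, recipient = Marcus, setting = in October with some other thing — fact (1) has the contract there. Refuted.

0, 1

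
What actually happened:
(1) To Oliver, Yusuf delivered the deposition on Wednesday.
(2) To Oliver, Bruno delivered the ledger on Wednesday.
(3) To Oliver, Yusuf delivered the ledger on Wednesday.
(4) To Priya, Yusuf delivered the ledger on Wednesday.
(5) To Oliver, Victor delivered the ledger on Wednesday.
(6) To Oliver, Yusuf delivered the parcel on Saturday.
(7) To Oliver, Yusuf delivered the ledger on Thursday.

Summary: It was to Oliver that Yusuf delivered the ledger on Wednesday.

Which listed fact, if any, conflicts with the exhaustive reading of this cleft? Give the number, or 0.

4

The cleft puts "Oliver" in focus and presupposes the open proposition with agent = Yusuf, thing = the ledger, setting = on Wednesday.
The exhaustive reading says no other recipient fits that background.
Fact (4) shares the background but with recipient = Priya; exhaustivity is violated.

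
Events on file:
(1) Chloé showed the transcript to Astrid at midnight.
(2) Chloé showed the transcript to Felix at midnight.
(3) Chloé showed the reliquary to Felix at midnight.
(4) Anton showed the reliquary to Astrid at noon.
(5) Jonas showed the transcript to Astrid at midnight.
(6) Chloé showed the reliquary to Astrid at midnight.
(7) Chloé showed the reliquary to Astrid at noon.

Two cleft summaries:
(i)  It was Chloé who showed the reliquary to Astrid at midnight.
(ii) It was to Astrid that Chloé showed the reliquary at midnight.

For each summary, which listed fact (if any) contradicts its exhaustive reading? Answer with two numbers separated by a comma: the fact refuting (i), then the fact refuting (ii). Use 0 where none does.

Summary (i) focuses "Chloé" (the agent); background the reliquary as thing and Astrid as recipient and at midnight as setting. No fact matches that background with a different agent, so 0.
Summary (ii) focuses "Astrid" (the recipient); background Chloé as agent and the reliquary as thing and at midnight as setting. Fact (3) matches that background with recipient = Felix — refutes (ii).

0, 3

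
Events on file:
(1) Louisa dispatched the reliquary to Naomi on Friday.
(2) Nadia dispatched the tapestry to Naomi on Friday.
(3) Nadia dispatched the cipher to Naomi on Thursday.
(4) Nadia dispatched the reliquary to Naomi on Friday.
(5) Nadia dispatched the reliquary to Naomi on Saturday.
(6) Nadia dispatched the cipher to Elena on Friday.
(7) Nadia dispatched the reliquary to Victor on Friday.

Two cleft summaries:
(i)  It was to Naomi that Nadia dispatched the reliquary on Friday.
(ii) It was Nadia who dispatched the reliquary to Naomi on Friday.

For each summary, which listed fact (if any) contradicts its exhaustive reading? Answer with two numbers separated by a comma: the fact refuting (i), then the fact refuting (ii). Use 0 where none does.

Summary (i) focuses "Naomi" (the recipient); background same agent, thing, setting (Nadia / the reliquary / on Friday). Fact (7) matches that background with recipient = Victor — refutes (i).
Summary (ii) focuses "Nadia" (the agent); background same thing, recipient, setting (the reliquary / Naomi / on Friday). Fact (1) matches that background with agent = Louisa — refutes (ii).

7, 1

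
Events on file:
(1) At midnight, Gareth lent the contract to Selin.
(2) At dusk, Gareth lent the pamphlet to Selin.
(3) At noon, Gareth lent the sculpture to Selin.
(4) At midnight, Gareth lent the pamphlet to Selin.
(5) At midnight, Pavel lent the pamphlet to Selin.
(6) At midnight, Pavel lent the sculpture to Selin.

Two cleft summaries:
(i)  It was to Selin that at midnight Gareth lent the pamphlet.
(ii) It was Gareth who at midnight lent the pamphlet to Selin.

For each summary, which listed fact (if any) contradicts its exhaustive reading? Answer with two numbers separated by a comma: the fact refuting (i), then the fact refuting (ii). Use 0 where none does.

(i): focus "Selin". No fact shares same agent, thing, setting (Gareth / the pamphlet / at midnight) with a different recipient. 0.
(ii): focus "Gareth". Looking for same thing, recipient, setting (the pamphlet / Selin / at midnight) with some other agent — fact (5) has Pavel there. Refuted.

0, 5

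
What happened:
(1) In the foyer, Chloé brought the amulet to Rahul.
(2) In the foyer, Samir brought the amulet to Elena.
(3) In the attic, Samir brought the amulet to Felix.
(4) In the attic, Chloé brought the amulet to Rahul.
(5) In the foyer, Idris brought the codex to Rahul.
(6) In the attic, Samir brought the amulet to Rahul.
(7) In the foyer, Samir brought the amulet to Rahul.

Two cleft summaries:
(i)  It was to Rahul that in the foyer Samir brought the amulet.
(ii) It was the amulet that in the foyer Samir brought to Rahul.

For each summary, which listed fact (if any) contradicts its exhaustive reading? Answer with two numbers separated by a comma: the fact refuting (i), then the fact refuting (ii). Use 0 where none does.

2, 0

(i): focus "Rahul". Looking for same agent, thing, setting (Samir / the amulet / in the foyer) with some other recipient — fact (2) has Elena there. Refuted.
(ii): focus "the amulet". No fact shares same agent, recipient, setting (Samir / Rahul / in the foyer) with a different thing. 0.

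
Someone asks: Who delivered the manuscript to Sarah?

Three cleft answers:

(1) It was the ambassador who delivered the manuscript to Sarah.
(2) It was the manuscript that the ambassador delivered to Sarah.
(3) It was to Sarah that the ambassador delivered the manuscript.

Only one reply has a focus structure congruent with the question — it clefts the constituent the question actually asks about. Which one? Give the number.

The question word "who" targets the subject (agent).
Option (1) clefts "the ambassador" — that matches what the question asks about.
Option (2) clefts "the manuscript" — the direct object, not what was asked.
Option (3) clefts "to Sarah" — the recipient, not what was asked.
So the congruent reply is (1).

1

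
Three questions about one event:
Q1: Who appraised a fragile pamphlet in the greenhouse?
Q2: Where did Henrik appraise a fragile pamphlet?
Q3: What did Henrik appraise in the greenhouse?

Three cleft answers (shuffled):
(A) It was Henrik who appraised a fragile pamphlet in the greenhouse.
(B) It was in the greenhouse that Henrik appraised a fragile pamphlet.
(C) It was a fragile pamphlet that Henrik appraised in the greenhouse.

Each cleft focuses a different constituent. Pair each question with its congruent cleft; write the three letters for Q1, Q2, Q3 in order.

ABC

Q1 asks about the subject (agent); cleft (A) focuses "Henrik", which is the subject (agent) — so Q1 → A.
Q2 asks about the location; cleft (B) focuses "in the greenhouse", which is the location — so Q2 → B.
Q3 asks about the direct object; cleft (C) focuses "a fragile pamphlet", which is the direct object — so Q3 → C.
Mapping: Q1→A, Q2→B, Q3→C.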